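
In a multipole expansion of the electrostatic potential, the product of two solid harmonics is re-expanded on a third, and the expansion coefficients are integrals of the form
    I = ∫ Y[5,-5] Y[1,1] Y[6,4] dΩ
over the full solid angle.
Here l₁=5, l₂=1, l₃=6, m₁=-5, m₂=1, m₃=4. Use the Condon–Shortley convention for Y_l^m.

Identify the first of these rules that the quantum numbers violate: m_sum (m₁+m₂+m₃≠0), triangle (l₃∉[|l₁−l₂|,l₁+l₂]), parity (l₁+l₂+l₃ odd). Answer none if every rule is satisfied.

none

m₁+m₂+m₃ = -5 + 1 + 4 = 0  ✓
triangle: |5−1|=4 ≤ l₃=6 ≤ 5+1=6  ✓
parity: l₁+l₂+l₃ = 12 is even  ✓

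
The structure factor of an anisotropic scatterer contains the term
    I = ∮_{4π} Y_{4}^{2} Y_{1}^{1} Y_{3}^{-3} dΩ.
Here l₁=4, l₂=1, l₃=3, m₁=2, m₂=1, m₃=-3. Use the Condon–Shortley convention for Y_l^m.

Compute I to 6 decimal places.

m-sum 0 ✓  L=8 even ✓  3≤3≤5 ✓
Π(2lᵢ+1) = 9×3×7 = 189
triangle coeff Δ(4,1,3) = 1/252
Σ_t [1,1]: t=1:−1/36 = -1/36
(3j)²=4/63 [(4 1 3; 0 0 0)], sign=+1
Σ_t [2,2]: t=2:+1/1440 = 1/1440
(3j)²=1/252 [(4 1 3; 2 1 -3)], sign=+1
⇒ 4πI² = 1/21
I = (+1)√(1/21/(4π)) = 0.06155813

0.061558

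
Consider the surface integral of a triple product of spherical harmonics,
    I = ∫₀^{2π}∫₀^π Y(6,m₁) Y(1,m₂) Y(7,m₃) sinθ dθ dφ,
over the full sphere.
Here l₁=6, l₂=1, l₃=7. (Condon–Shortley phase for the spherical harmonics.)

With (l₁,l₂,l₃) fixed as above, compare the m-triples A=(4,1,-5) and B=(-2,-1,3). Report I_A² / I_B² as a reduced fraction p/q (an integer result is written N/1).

22/15

Shared (l₁,l₂,l₃)=(6,1,7): N and (l;000)² cancel in I_A²/I_B².
A: Δ = 0!·12!·2!/15! = 1/1365; Racah Σ t=0..0: t=0:+1/14515200 = 1/14515200; ⇒ 3j(6 1 7; 4 1 -5)² = 22/455, sgn +1
B: Δ = 0!·12!·2!/15! = 1/1365; Racah Σ t=0..0: t=0:+1/1935360 = 1/1935360; ⇒ 3j(6 1 7; -2 -1 3)² = 3/91, sgn +1
I_A²/I_B² = (22/455)/(3/91) = 22/15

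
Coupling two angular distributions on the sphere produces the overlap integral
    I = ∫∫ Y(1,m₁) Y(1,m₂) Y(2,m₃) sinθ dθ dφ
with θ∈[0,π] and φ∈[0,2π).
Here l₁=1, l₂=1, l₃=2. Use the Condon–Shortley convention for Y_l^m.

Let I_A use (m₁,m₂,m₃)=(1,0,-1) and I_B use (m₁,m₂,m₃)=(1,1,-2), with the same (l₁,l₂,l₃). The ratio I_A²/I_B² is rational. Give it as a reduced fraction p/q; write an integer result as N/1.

Shared (l₁,l₂,l₃)=(1,1,2): N and (l;000)² cancel in I_A²/I_B².
A: Δ = 0!·2!·2!/5! = 1/30; Racah Σ t=0..0: t=0:+1/2 = 1/2; ⇒ 3j(1 1 2; 1 0 -1)² = 1/10, sgn -1
B: Δ = 0!·2!·2!/5! = 1/30; Racah Σ t=0..0: t=0:+1/4 = 1/4; ⇒ 3j(1 1 2; 1 1 -2)² = 1/5, sgn +1
I_A²/I_B² = (1/10)/(1/5) = 1/2

1/2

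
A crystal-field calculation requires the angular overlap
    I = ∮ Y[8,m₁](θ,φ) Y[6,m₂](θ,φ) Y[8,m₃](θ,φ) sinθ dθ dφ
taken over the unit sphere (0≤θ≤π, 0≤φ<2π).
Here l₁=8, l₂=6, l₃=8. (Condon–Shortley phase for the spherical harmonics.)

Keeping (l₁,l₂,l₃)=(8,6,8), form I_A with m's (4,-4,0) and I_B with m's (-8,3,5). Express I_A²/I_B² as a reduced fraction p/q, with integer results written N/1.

33/676

Shared (l₁,l₂,l₃)=(8,6,8): N and (l;000)² cancel in I_A²/I_B².
A: Δ = 6!·10!·6!/23! = 1/13742520792; Racah Σ t=0..2: t=0:+1/597196800 t=1:−1/435456000 t=2:+1/2786918400 = -11/41803776000; ⇒ 3j(8 6 8; 4 -4 0)² = 66/96577, sgn -1
B: Δ = 6!·10!·6!/23! = 1/13742520792; Racah Σ t=6..6: t=6:+1/94058496000 = 1/94058496000; ⇒ 3j(8 6 8; -8 3 5)² = 104/7429, sgn -1
I_A²/I_B² = (66/96577)/(104/7429) = 33/676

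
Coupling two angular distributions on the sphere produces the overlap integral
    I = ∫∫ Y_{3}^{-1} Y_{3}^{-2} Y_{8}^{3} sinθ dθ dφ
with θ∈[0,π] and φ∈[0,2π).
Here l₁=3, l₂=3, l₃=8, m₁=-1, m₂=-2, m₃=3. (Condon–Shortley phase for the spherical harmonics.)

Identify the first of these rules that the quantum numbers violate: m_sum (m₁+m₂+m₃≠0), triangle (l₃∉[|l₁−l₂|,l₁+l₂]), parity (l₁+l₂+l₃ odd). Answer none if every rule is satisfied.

triangle

m₁+m₂+m₃ = -1 − 2 + 3 = 0  ✓
triangle: |3−3|=0 ≤ l₃=8 ≤ 3+3=6  ✗
parity: l₁+l₂+l₃ = 14 is even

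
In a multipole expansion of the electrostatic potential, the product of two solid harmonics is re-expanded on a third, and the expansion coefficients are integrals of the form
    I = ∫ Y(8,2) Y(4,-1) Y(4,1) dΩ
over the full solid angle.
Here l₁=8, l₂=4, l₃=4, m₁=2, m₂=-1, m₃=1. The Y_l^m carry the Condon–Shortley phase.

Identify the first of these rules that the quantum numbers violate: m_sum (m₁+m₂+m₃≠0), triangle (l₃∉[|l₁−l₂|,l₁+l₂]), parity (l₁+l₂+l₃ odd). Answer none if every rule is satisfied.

m_sum

Σmᵢ = 2  ✗
l₃∈[|l₁−l₂|,l₁+l₂]=[4,12], have l₃=4
Σlᵢ = 16 ⇒ even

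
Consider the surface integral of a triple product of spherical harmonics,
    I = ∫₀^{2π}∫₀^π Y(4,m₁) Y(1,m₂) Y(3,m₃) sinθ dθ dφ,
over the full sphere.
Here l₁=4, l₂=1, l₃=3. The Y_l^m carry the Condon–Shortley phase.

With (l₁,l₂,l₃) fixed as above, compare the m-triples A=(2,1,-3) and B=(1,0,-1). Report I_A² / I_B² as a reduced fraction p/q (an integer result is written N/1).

1/15

Shared (l₁,l₂,l₃)=(4,1,3): N and (l;000)² cancel in I_A²/I_B².
A: Δ = 2!·6!·0!/9! = 1/252; Racah Σ t=2..2: t=2:+1/1440 = 1/1440; ⇒ 3j(4 1 3; 2 1 -3)² = 1/252, sgn +1
B: Δ = 2!·6!·0!/9! = 1/252; Racah Σ t=1..1: t=1:−1/48 = -1/48; ⇒ 3j(4 1 3; 1 0 -1)² = 5/84, sgn -1
I_A²/I_B² = (1/252)/(5/84) = 1/15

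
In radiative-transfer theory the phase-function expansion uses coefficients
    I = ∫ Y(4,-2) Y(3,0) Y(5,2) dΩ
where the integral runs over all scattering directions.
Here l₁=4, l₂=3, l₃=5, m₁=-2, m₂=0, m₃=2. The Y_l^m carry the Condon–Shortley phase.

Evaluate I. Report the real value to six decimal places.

0.022664

Rules hold: Σm=0, L=12 even, 1≤5≤7.
N = 9·7·11 = 693
Δ = 2!·6!·4!/13! = 1/180180
Racah Σ t=0..2: t=0:+1/576 t=1:−1/144 t=2:+1/576 = -1/288
⇒ 3j(4 3 5; 0 0 0)² = 20/1001, sgn +1
Racah Σ t=0..2: t=0:+1/8640 t=1:−1/480 t=2:+1/576 = -1/4320
⇒ 3j(4 3 5; -2 0 2)² = 1/2145, sgn +1
4πI² = N·(3j₀)²·(3jₘ)² = 12/1859
I = +1·√(0.00645508/4π) = 0.02266449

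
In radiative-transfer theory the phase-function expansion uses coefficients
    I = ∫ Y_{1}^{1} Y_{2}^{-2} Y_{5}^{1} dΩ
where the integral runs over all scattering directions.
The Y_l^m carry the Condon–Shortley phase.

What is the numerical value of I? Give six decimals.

|1−2|≤5≤1+2 violated ⇒ I = 0

0.000000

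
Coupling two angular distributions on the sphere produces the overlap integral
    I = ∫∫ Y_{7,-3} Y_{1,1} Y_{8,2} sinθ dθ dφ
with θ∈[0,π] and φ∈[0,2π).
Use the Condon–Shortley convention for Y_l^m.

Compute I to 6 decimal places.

0.118504

Checks pass: Σm=0; 16 even; l₃=8∈[6,8].
(2·7+1)(2·1+1)(2·8+1) = 765
Δ: 0! 14! 2! / 17! → 1/2040
sum: t=0:+1/25401600 = 1/25401600
3j²(7 1 8; 0 0 0) = Δ·Π!·Σ² = 8/255  (sign +1)
sum: t=0:+1/174182400 = 1/174182400
3j²(7 1 8; -3 1 2) = Δ·Π!·Σ² = 1/136  (sign +1)
combine: 4πI² = 765·8/255·1/136 = 3/17
take √, sign +1: I = 0.11850352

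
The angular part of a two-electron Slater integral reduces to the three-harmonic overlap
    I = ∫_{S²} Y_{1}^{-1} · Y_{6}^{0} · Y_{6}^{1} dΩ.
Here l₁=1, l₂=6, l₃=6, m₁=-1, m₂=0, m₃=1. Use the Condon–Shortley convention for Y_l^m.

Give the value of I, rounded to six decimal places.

0.000000

l₁+l₂+l₃=13 is odd: 3j(l;000)=0 ⇒ I=0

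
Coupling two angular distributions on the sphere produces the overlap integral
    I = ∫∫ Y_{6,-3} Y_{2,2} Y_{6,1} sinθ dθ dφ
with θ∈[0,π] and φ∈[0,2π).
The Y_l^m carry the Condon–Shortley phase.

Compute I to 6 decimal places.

Rules hold: Σm=0, L=14 even, 4≤6≤8.
N = 13·5·13 = 845
Δ = 2!·10!·2!/15! = 1/90090
Racah Σ t=0..2: t=0:+1/69120 t=1:−1/14400 t=2:+1/69120 = -7/172800
⇒ 3j(6 2 6; 0 0 0)² = 14/715, sgn -1
Racah Σ t=2..2: t=2:+1/120960 = 1/120960
⇒ 3j(6 2 6; -3 2 1)² = 24/1001, sgn -1
4πI² = N·(3j₀)²·(3jₘ)² = 48/121
I = +1·√(0.396694/4π) = 0.17767364

0.177674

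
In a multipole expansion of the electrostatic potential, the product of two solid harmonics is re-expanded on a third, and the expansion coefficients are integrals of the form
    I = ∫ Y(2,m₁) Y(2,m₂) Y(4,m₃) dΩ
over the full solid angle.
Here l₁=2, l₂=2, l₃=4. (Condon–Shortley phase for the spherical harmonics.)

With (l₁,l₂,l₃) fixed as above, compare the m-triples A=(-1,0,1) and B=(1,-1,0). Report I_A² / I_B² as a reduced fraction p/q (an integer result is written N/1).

15/8

Same 2,2,4: normalisation and zero-m 3j drop out of the ratio.
A: Δ: 0! 4! 4! / 9! → 1/630; sum: t=0:+1/24 = 1/24; 3j²(2 2 4; -1 0 1) = Δ·Π!·Σ² = 1/21  (sign -1)
B: Δ: 0! 4! 4! / 9! → 1/630; sum: t=0:+1/36 = 1/36; 3j²(2 2 4; 1 -1 0) = Δ·Π!·Σ² = 8/315  (sign +1)
I_A²/I_B² = (1/21)/(8/315) = 15/8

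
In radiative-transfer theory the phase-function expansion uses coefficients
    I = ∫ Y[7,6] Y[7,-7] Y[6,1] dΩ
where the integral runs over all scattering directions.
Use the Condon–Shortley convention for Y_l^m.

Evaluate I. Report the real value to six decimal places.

-0.136353

Rules hold: Σm=0, L=20 even, 0≤6≤14.
N = 15·15·13 = 2925
Δ = 8!·6!·6!/21! = 1/2444321880
Racah Σ t=1..7: t=1:−1/2612736000 t=2:+1/20736000 t=3:−1/1658880 t=4:+1/746496 t=5:−1/1658880 t=6:+1/20736000 t=7:−1/2612736000 = 1/4354560
⇒ 3j(7 7 6; 0 0 0)² = 1000/138567, sgn +1
Racah Σ t=0..0: t=0:+1/3483648000 = 1/3483648000
⇒ 3j(7 7 6; 6 -7 1)² = 143/12920, sgn -1
4πI² = N·(3j₀)²·(3jₘ)² = 24375/104329
I = -1·√(0.233636/4π) = -0.13635305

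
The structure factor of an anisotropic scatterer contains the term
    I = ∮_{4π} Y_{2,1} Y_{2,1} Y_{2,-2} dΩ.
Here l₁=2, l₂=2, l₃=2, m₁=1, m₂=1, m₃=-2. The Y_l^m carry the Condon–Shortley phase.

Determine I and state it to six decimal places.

0.220728

Checks pass: Σm=0; 6 even; l₃=2∈[0,4].
(2·2+1)(2·2+1)(2·2+1) = 125
Δ: 2! 2! 2! / 7! → 1/630
sum: t=0:+1/8 t=1:−1/1 t=2:+1/8 = -3/4
3j²(2 2 2; 0 0 0) = Δ·Π!·Σ² = 2/35  (sign -1)
sum: t=1:−1/4 = -1/4
3j²(2 2 2; 1 1 -2) = Δ·Π!·Σ² = 3/35  (sign -1)
combine: 4πI² = 125·2/35·3/35 = 30/49
take √, sign +1: I = 0.22072812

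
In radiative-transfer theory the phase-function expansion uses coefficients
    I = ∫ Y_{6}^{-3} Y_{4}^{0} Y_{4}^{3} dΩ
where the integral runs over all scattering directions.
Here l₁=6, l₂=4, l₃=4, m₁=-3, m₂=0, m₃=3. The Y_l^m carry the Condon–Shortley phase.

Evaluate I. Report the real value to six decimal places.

0.123195

Checks pass: Σm=0; 14 even; l₃=4∈[2,10].
(2·6+1)(2·4+1)(2·4+1) = 1053
Δ: 6! 6! 2! / 15! → 1/1261260
sum: t=2:+1/4608 t=3:−1/1296 t=4:+1/4608 = -7/20736
3j²(6 4 4; 0 0 0) = Δ·Π!·Σ² = 20/1287  (sign -1)
sum: t=3:−1/25920 t=4:+1/11520 = 1/20736
3j²(6 4 4; -3 0 3) = Δ·Π!·Σ² = 5/429  (sign -1)
combine: 4πI² = 1053·20/1287·5/429 = 300/1573
take √, sign +1: I = 0.12319450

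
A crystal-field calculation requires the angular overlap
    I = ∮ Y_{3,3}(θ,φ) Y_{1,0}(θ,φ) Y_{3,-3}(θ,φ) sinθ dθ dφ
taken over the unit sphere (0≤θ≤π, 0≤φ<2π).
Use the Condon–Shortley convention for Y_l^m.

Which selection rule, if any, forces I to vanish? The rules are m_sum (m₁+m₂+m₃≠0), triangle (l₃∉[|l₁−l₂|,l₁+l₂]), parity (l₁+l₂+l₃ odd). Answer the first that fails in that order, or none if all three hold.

parity

Σmᵢ = 0  ✓
l₃∈[|l₁−l₂|,l₁+l₂]=[2,4], have l₃=3  ✓
Σlᵢ = 7 ⇒ odd  ✗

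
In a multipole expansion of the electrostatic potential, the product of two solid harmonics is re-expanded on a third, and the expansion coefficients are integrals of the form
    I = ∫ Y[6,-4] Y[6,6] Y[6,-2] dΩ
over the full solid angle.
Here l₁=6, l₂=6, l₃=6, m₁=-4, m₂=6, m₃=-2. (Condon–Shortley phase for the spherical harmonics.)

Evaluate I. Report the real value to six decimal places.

Checks pass: Σm=0; 18 even; l₃=6∈[0,12].
(2·6+1)(2·6+1)(2·6+1) = 2197
Δ: 6! 6! 6! / 19! → 1/325909584
sum: t=0:+1/373248000 t=1:−1/1728000 t=2:+1/110592 t=3:−1/46656 t=4:+1/110592 t=5:−1/1728000 t=6:+1/373248000 = -7/1555200
3j²(6 6 6; 0 0 0) = Δ·Π!·Σ² = 400/46189  (sign -1)
sum: t=6:+1/24883200 = 1/24883200
3j²(6 6 6; -4 6 -2) = Δ·Π!·Σ² = 70/4199  (sign +1)
combine: 4πI² = 2197·400/46189·70/4199 = 364000/1147619
take √, sign -1: I = -0.15887183

-0.158872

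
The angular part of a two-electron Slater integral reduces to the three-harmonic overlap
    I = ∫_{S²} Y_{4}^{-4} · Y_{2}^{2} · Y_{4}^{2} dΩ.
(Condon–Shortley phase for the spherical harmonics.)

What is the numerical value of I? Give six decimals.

-0.106180

Checks pass: Σm=0; 10 even; l₃=4∈[2,6].
(2·4+1)(2·2+1)(2·4+1) = 405
Δ: 2! 6! 2! / 11! → 1/13860
sum: t=0:+1/192 t=1:−1/36 t=2:+1/192 = -5/288
3j²(4 2 4; 0 0 0) = Δ·Π!·Σ² = 20/693  (sign -1)
sum: t=2:+1/2880 = 1/2880
3j²(4 2 4; -4 2 2) = Δ·Π!·Σ² = 2/165  (sign +1)
combine: 4πI² = 405·20/693·2/165 = 120/847
take √, sign -1: I = -0.10618031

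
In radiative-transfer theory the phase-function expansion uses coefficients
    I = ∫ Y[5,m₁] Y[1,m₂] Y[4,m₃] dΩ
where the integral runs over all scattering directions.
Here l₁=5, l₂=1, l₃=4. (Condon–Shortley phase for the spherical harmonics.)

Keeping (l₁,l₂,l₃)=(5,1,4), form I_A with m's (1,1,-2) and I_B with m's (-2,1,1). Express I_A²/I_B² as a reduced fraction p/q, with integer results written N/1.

Shared (l₁,l₂,l₃)=(5,1,4): N and (l;000)² cancel in I_A²/I_B².
A: Δ = 2!·8!·0!/11! = 1/495; Racah Σ t=2..2: t=2:+1/2880 = 1/2880; ⇒ 3j(5 1 4; 1 1 -2)² = 2/165, sgn +1
B: Δ = 2!·8!·0!/11! = 1/495; Racah Σ t=2..2: t=2:+1/1440 = 1/1440; ⇒ 3j(5 1 4; -2 1 1)² = 7/165, sgn -1
I_A²/I_B² = (2/165)/(7/165) = 2/7

2/7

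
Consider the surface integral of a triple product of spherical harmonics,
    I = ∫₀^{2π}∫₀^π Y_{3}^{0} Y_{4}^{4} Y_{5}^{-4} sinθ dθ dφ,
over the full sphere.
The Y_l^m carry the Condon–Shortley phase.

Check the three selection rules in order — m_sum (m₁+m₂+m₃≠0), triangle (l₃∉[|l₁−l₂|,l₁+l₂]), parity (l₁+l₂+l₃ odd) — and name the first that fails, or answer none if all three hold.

none

Σmᵢ = 0  ✓
l₃∈[|l₁−l₂|,l₁+l₂]=[1,7], have l₃=5  ✓
Σlᵢ = 12 ⇒ even  ✓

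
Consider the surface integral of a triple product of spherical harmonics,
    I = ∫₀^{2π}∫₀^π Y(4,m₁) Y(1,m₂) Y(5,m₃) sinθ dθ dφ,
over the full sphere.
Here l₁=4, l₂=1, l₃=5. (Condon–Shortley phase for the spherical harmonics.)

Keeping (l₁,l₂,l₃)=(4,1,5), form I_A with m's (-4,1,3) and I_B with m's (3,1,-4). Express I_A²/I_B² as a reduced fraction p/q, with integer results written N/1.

1/36

l's match ⇒ only the (l;m) 3-j factors differ between A and B.
A: triangle coeff Δ(4,1,5) = 1/495; Σ_t [0,0]: t=0:+1/80640 = 1/80640; (3j)²=1/495 [(4 1 5; -4 1 3)], sign=+1
B: triangle coeff Δ(4,1,5) = 1/495; Σ_t [0,0]: t=0:+1/10080 = 1/10080; (3j)²=4/55 [(4 1 5; 3 1 -4)], sign=-1
I_A²/I_B² = (1/495)/(4/55) = 1/36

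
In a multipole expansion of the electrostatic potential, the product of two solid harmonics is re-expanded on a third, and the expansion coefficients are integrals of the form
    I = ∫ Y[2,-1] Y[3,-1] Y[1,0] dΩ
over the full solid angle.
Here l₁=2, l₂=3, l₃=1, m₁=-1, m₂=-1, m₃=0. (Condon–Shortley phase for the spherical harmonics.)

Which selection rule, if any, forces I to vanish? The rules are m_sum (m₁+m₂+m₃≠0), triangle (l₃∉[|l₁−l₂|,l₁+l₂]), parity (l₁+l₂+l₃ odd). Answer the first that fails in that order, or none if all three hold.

azimuthal sum: -1 − 1 + 0 = -2  ✗
1 ≤ 1 ≤ 5 (triangle on l)
L = 2 + 3 + 1 = 6 (even)

m_sum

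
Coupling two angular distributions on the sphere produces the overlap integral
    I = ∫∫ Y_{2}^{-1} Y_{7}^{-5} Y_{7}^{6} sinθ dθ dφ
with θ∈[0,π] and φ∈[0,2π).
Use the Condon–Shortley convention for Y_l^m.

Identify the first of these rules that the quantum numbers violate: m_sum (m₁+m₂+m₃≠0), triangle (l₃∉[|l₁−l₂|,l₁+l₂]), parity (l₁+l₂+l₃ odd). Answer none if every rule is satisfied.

m₁+m₂+m₃ = -1 − 5 + 6 = 0  ✓
triangle: |2−7|=5 ≤ l₃=7 ≤ 2+7=9  ✓
parity: l₁+l₂+l₃ = 16 is even  ✓

none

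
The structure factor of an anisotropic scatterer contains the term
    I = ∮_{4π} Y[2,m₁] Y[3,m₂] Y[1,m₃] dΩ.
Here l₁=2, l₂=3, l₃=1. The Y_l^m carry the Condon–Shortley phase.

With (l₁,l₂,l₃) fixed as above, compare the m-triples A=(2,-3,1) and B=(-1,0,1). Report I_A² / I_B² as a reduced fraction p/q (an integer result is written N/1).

Same 2,3,1: normalisation and zero-m 3j drop out of the ratio.
A: Δ: 4! 0! 2! / 7! → 1/105; sum: t=0:+1/48 = 1/48; 3j²(2 3 1; 2 -3 1) = Δ·Π!·Σ² = 1/7  (sign +1)
B: Δ: 4! 0! 2! / 7! → 1/105; sum: t=3:−1/12 = -1/12; 3j²(2 3 1; -1 0 1) = Δ·Π!·Σ² = 1/35  (sign -1)
I_A²/I_B² = (1/7)/(1/35) = 5/1

5/1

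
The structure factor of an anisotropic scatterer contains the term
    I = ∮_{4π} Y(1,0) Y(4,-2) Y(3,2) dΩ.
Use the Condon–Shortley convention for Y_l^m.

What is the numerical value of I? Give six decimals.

Rules hold: Σm=0, L=8 even, 3≤3≤5.
N = 3·9·7 = 189
Δ = 2!·0!·6!/9! = 1/252
Racah Σ t=1..1: t=1:−1/36 = -1/36
⇒ 3j(1 4 3; 0 0 0)² = 4/63, sgn +1
Racah Σ t=1..1: t=1:−1/120 = -1/120
⇒ 3j(1 4 3; 0 -2 2)² = 1/21, sgn +1
4πI² = N·(3j₀)²·(3jₘ)² = 4/7
I = +1·√(0.571429/4π) = 0.21324362

0.213244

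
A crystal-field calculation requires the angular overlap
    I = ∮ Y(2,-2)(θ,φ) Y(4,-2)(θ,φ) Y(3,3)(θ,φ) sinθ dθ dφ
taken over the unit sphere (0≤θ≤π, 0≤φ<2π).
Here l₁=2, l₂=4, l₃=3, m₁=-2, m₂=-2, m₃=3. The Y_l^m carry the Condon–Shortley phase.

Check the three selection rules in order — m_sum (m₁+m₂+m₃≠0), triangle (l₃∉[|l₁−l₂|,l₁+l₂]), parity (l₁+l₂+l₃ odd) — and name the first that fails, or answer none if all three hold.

m_sum

Σmᵢ = -1  ✗
l₃∈[|l₁−l₂|,l₁+l₂]=[2,6], have l₃=3
Σlᵢ = 9 ⇒ odd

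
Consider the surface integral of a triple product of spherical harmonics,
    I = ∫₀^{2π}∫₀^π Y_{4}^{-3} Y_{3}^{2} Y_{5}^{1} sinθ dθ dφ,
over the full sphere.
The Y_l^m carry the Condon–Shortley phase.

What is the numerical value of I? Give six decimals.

0.160929

m-sum 0 ✓  L=12 even ✓  1≤5≤7 ✓
Π(2lᵢ+1) = 9×7×11 = 693
triangle coeff Δ(4,3,5) = 1/180180
Σ_t [0,2]: t=0:+1/576 t=1:−1/144 t=2:+1/576 = -1/288
(3j)²=20/1001 [(4 3 5; 0 0 0)], sign=+1
Σ_t [1,2]: t=1:−1/17280 t=2:+1/1440 = 11/17280
(3j)²=11/468 [(4 3 5; -3 2 1)], sign=+1
⇒ 4πI² = 55/169
I = (+1)√(55/169/(4π)) = 0.16092854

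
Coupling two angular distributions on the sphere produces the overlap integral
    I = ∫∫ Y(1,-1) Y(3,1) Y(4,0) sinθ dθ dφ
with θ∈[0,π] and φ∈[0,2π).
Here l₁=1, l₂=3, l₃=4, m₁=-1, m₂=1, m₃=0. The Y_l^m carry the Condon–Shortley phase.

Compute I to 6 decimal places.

0.150786

m-sum 0 ✓  L=8 even ✓  2≤4≤4 ✓
Π(2lᵢ+1) = 3×7×9 = 189
triangle coeff Δ(1,3,4) = 1/252
Σ_t [0,0]: t=0:+1/36 = 1/36
(3j)²=4/63 [(1 3 4; 0 0 0)], sign=+1
Σ_t [0,0]: t=0:+1/96 = 1/96
(3j)²=1/42 [(1 3 4; -1 1 0)], sign=+1
⇒ 4πI² = 2/7
I = (+1)√(2/7/(4π)) = 0.15078601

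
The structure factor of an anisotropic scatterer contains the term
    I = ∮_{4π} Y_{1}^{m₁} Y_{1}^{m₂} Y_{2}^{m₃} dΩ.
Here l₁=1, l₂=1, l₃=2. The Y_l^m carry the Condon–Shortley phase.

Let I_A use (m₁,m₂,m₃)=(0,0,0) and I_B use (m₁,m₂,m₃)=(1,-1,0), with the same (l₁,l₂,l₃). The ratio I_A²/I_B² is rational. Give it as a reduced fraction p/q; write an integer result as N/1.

Same 1,1,2: normalisation and zero-m 3j drop out of the ratio.
A: Δ: 0! 2! 2! / 5! → 1/30; sum: t=0:+1/1 = 1/1; 3j²(1 1 2; 0 0 0) = Δ·Π!·Σ² = 2/15  (sign +1)
B: Δ: 0! 2! 2! / 5! → 1/30; sum: t=0:+1/4 = 1/4; 3j²(1 1 2; 1 -1 0) = Δ·Π!·Σ² = 1/30  (sign +1)
I_A²/I_B² = (2/15)/(1/30) = 4/1

4/1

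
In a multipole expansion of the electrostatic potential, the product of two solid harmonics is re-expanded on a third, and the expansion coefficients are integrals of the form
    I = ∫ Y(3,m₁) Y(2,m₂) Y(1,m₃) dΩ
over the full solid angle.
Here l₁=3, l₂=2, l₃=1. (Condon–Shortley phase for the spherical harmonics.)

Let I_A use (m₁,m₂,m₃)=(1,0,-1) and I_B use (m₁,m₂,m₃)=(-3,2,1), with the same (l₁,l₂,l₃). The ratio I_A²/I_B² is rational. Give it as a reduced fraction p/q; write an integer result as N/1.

l's match ⇒ only the (l;m) 3-j factors differ between A and B.
A: triangle coeff Δ(3,2,1) = 1/105; Σ_t [2,2]: t=2:+1/8 = 1/8; (3j)²=2/35 [(3 2 1; 1 0 -1)], sign=+1
B: triangle coeff Δ(3,2,1) = 1/105; Σ_t [4,4]: t=4:+1/48 = 1/48; (3j)²=1/7 [(3 2 1; -3 2 1)], sign=+1
I_A²/I_B² = (2/35)/(1/7) = 2/5

2/5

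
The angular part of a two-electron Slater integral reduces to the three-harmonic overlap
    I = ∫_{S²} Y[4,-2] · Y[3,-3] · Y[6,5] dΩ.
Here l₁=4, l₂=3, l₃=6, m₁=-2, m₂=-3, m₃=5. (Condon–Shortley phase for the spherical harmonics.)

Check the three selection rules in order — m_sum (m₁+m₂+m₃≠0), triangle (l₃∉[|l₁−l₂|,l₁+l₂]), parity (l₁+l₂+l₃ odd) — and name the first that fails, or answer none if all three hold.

Σmᵢ = 0  ✓
l₃∈[|l₁−l₂|,l₁+l₂]=[1,7], have l₃=6  ✓
Σlᵢ = 13 ⇒ odd  ✗

parity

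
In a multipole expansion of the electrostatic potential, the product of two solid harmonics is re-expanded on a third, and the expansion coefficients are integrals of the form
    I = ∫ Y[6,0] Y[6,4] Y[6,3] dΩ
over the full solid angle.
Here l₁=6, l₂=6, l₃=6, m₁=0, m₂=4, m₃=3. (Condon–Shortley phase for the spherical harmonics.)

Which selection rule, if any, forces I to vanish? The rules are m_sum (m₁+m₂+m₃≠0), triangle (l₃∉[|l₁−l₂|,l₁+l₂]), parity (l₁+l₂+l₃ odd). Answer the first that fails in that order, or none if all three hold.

azimuthal sum: 0 + 4 + 3 = 7  ✗
0 ≤ 6 ≤ 12 (triangle on l)
L = 6 + 6 + 6 = 18 (even)

m_sum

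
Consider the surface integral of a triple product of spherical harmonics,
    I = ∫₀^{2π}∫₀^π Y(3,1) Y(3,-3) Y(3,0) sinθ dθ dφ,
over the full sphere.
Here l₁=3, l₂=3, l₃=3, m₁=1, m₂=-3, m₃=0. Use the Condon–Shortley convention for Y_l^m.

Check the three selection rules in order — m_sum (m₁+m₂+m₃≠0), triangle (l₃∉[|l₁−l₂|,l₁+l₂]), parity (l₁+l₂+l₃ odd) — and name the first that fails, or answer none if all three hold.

Σmᵢ = -2  ✗
l₃∈[|l₁−l₂|,l₁+l₂]=[0,6], have l₃=3
Σlᵢ = 9 ⇒ odd

m_sum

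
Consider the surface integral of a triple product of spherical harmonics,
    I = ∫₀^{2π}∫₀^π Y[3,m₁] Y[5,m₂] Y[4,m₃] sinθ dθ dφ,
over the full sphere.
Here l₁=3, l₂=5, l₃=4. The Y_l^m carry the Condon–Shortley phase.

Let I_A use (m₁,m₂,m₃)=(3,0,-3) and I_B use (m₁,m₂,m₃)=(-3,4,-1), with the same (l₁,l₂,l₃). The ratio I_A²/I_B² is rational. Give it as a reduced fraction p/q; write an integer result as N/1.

5/18

Same 3,5,4: normalisation and zero-m 3j drop out of the ratio.
A: Δ: 4! 2! 6! / 13! → 1/180180; sum: t=0:+1/5760 = 1/5760; 3j²(3 5 4; 3 0 -3) = Δ·Π!·Σ² = 5/572  (sign -1)
B: Δ: 4! 2! 6! / 13! → 1/180180; sum: t=4:+1/5760 = 1/5760; 3j²(3 5 4; -3 4 -1) = Δ·Π!·Σ² = 9/286  (sign -1)
I_A²/I_B² = (5/572)/(9/286) = 5/18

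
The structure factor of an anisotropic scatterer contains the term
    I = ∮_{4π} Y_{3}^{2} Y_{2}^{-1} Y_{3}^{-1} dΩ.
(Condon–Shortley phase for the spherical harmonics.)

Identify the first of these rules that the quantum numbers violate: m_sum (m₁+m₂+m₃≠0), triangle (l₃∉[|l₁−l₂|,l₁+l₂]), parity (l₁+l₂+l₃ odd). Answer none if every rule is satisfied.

none

azimuthal sum: 2 − 1 − 1 = 0  ✓
1 ≤ 3 ≤ 5 (triangle on l)  ✓
L = 3 + 2 + 3 = 8 (even)  ✓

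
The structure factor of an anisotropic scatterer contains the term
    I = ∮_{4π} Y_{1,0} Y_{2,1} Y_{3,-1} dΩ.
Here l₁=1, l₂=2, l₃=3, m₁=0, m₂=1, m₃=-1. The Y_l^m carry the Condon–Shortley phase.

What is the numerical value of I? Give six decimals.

-0.233597

Checks pass: Σm=0; 6 even; l₃=3∈[1,3].
(2·1+1)(2·2+1)(2·3+1) = 105
Δ: 0! 2! 4! / 7! → 1/105
sum: t=0:+1/4 = 1/4
3j²(1 2 3; 0 0 0) = Δ·Π!·Σ² = 3/35  (sign -1)
sum: t=0:+1/6 = 1/6
3j²(1 2 3; 0 1 -1) = Δ·Π!·Σ² = 8/105  (sign +1)
combine: 4πI² = 105·3/35·8/105 = 24/35
take √, sign -1: I = -0.23359668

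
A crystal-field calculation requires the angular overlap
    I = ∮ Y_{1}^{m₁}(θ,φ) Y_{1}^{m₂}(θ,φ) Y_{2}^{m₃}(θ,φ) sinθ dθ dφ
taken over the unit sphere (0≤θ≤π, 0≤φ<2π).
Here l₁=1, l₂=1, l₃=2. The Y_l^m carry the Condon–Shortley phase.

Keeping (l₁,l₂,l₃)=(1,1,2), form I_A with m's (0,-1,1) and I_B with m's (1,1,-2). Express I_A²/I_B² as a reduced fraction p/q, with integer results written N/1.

1/2

l's match ⇒ only the (l;m) 3-j factors differ between A and B.
A: triangle coeff Δ(1,1,2) = 1/30; Σ_t [0,0]: t=0:+1/2 = 1/2; (3j)²=1/10 [(1 1 2; 0 -1 1)], sign=-1
B: triangle coeff Δ(1,1,2) = 1/30; Σ_t [0,0]: t=0:+1/4 = 1/4; (3j)²=1/5 [(1 1 2; 1 1 -2)], sign=+1
I_A²/I_B² = (1/10)/(1/5) = 1/2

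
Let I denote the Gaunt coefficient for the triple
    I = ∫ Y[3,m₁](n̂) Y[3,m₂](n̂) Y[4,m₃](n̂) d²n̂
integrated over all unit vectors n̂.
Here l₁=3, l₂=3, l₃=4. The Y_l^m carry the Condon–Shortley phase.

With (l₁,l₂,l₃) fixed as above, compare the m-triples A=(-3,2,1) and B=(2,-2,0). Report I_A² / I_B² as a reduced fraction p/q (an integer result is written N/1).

Shared (l₁,l₂,l₃)=(3,3,4): N and (l;000)² cancel in I_A²/I_B².
A: Δ = 2!·4!·4!/11! = 1/34650; Racah Σ t=2..2: t=2:+1/288 = 1/288; ⇒ 3j(3 3 4; -3 2 1)² = 5/231, sgn -1
B: Δ = 2!·4!·4!/11! = 1/34650; Racah Σ t=0..1: t=0:+1/72 t=1:−1/576 = 7/576; ⇒ 3j(3 3 4; 2 -2 0)² = 7/198, sgn +1
I_A²/I_B² = (5/231)/(7/198) = 30/49

30/49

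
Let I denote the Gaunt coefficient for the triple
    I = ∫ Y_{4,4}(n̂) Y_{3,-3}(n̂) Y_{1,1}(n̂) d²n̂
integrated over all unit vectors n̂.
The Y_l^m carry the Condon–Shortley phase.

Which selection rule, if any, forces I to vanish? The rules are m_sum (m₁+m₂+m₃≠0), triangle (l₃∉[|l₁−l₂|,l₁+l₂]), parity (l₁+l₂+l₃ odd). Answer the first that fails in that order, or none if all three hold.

m₁+m₂+m₃ = 4 − 3 + 1 = 2  ✗
triangle: |4−3|=1 ≤ l₃=1 ≤ 4+3=7
parity: l₁+l₂+l₃ = 8 is even

m_sum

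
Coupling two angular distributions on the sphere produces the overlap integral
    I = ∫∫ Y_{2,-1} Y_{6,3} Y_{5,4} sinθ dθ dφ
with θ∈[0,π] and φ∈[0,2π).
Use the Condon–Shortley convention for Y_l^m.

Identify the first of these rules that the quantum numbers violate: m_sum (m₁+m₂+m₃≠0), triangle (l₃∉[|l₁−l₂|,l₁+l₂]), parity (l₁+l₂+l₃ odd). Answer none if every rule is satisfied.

Σmᵢ = 6  ✗
l₃∈[|l₁−l₂|,l₁+l₂]=[4,8], have l₃=5
Σlᵢ = 13 ⇒ odd

m_sum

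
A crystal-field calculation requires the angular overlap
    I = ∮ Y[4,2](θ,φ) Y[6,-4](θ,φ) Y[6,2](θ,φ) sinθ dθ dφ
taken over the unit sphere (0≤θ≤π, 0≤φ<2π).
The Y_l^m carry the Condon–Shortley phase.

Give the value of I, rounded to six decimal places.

0.060095

m-sum 0 ✓  L=16 even ✓  2≤6≤10 ✓
Π(2lᵢ+1) = 9×13×13 = 1521
triangle coeff Δ(4,6,6) = 1/15315300
Σ_t [0,4]: t=0:+1/829440 t=1:−1/25920 t=2:+1/9216 t=3:−1/25920 t=4:+1/829440 = 7/207360
(3j)²=28/2431 [(4 6 6; 0 0 0)], sign=+1
Σ_t [0,2]: t=0:+1/138240 t=1:−1/181440 t=2:+1/3870720 = 23/11612160
(3j)²=529/204204 [(4 6 6; 2 -4 2)], sign=+1
⇒ 4πI² = 1587/34969
I = (+1)√(1587/34969/(4π)) = 0.06009550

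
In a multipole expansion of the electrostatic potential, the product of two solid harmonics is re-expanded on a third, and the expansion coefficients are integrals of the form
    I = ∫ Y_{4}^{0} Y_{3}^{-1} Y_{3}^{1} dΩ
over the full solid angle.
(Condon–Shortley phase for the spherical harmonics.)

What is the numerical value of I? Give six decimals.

-0.025645

Rules hold: Σm=0, L=10 even, 1≤3≤7.
N = 9·7·7 = 441
Δ = 4!·4!·2!/11! = 1/34650
Racah Σ t=1..3: t=1:−1/72 t=2:+1/16 t=3:−1/72 = 5/144
⇒ 3j(4 3 3; 0 0 0)² = 2/77, sgn -1
Racah Σ t=0..2: t=0:+1/1152 t=1:−1/36 t=2:+1/32 = 5/1152
⇒ 3j(4 3 3; 0 -1 1)² = 1/1386, sgn +1
4πI² = N·(3j₀)²·(3jₘ)² = 1/121
I = -1·√(0.00826446/4π) = -0.02564498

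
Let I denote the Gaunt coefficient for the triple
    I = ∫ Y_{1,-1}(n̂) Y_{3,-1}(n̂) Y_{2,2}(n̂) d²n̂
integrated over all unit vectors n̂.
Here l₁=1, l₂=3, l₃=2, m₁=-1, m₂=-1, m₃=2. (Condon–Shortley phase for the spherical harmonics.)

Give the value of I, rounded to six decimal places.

-0.082589

Checks pass: Σm=0; 6 even; l₃=2∈[2,4].
(2·1+1)(2·3+1)(2·2+1) = 105
Δ: 2! 0! 4! / 7! → 1/105
sum: t=1:−1/4 = -1/4
3j²(1 3 2; 0 0 0) = Δ·Π!·Σ² = 3/35  (sign -1)
sum: t=2:+1/48 = 1/48
3j²(1 3 2; -1 -1 2) = Δ·Π!·Σ² = 1/105  (sign +1)
combine: 4πI² = 105·3/35·1/105 = 3/35
take √, sign -1: I = -0.08258890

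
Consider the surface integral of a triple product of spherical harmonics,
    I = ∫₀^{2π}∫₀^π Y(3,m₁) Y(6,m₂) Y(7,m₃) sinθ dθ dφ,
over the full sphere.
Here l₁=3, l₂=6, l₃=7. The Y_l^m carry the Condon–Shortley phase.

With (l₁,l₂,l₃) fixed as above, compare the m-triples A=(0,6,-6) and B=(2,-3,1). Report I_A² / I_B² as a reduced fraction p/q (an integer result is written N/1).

l's match ⇒ only the (l;m) 3-j factors differ between A and B.
A: triangle coeff Δ(3,6,7) = 1/2042040; Σ_t [2,2]: t=2:+1/43545600 = 1/43545600; (3j)²=33/1190 [(3 6 7; 0 6 -6)], sign=-1
B: triangle coeff Δ(3,6,7) = 1/2042040; Σ_t [0,1]: t=0:+1/362880 t=1:−1/1935360 = 13/5806080; (3j)²=195/10472 [(3 6 7; 2 -3 1)], sign=+1
I_A²/I_B² = (33/1190)/(195/10472) = 484/325

484/325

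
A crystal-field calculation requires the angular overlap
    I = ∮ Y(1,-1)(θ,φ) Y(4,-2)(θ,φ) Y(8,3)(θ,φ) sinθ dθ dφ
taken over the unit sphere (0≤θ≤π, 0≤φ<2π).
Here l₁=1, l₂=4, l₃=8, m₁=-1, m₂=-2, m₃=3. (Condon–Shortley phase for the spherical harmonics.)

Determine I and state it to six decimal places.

0.000000

l₃=8 ∉ [3,5] — triangle fails ⇒ I = 0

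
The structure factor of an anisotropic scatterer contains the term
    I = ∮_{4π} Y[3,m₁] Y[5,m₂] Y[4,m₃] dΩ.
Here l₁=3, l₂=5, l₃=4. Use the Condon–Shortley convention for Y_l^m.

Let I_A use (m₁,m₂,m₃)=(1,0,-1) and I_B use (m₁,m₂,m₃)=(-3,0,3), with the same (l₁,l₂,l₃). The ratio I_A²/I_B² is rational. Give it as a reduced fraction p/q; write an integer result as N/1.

Same 3,5,4: normalisation and zero-m 3j drop out of the ratio.
A: Δ: 4! 2! 6! / 13! → 1/180180; sum: t=0:+1/5760 t=1:−1/288 t=2:+1/288 = 1/5760; 3j²(3 5 4; 1 0 -1) = Δ·Π!·Σ² = 1/12012  (sign -1)
B: Δ: 4! 2! 6! / 13! → 1/180180; sum: t=4:+1/5760 = 1/5760; 3j²(3 5 4; -3 0 3) = Δ·Π!·Σ² = 5/572  (sign -1)
I_A²/I_B² = (1/12012)/(5/572) = 1/105

1/105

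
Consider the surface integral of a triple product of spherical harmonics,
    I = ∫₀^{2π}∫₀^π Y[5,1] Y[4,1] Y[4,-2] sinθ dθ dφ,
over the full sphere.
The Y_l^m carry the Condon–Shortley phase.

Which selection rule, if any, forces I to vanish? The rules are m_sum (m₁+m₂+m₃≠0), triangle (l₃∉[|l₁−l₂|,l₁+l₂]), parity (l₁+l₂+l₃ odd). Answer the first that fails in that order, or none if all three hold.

azimuthal sum: 1 + 1 − 2 = 0  ✓
1 ≤ 4 ≤ 9 (triangle on l)  ✓
L = 5 + 4 + 4 = 13 (odd)  ✗

parity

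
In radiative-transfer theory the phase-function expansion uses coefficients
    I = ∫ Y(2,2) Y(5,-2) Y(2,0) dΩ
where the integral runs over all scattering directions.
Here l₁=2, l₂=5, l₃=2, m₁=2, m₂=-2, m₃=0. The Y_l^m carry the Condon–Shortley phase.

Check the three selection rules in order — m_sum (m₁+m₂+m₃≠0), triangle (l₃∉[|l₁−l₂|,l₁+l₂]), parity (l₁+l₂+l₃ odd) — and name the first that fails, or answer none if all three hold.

triangle

Σmᵢ = 0  ✓
l₃∈[|l₁−l₂|,l₁+l₂]=[3,7], have l₃=2  ✗
Σlᵢ = 9 ⇒ odd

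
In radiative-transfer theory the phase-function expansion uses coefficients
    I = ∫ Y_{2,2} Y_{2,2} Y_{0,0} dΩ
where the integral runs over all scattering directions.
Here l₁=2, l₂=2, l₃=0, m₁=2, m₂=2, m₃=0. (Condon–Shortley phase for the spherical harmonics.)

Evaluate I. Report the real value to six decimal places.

0.000000

Σmᵢ = 4 ≠ 0, so the φ-integral vanishes; I = 0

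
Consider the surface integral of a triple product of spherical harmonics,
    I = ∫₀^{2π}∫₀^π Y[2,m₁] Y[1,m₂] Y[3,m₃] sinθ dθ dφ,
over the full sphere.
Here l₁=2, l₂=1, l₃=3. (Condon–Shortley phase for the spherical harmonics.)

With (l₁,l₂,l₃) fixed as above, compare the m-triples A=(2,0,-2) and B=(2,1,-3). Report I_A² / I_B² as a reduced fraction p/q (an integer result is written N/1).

Same 2,1,3: normalisation and zero-m 3j drop out of the ratio.
A: Δ: 0! 4! 2! / 7! → 1/105; sum: t=0:+1/24 = 1/24; 3j²(2 1 3; 2 0 -2) = Δ·Π!·Σ² = 1/21  (sign -1)
B: Δ: 0! 4! 2! / 7! → 1/105; sum: t=0:+1/48 = 1/48; 3j²(2 1 3; 2 1 -3) = Δ·Π!·Σ² = 1/7  (sign +1)
I_A²/I_B² = (1/21)/(1/7) = 1/3

1/3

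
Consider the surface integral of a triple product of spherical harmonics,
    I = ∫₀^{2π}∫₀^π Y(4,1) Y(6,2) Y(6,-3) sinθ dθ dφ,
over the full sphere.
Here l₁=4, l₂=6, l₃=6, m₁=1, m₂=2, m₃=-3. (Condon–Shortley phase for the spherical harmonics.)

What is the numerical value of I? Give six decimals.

m-sum 0 ✓  L=16 even ✓  2≤6≤10 ✓
Π(2lᵢ+1) = 9×13×13 = 1521
triangle coeff Δ(4,6,6) = 1/15315300
Σ_t [0,4]: t=0:+1/829440 t=1:−1/25920 t=2:+1/9216 t=3:−1/25920 t=4:+1/829440 = 7/207360
(3j)²=28/2431 [(4 6 6; 0 0 0)], sign=+1
Σ_t [0,3]: t=0:+1/5806080 t=1:−1/120960 t=2:+1/34560 t=3:−1/103680 = 13/1161216
(3j)²=65/5236 [(4 6 6; 1 2 -3)], sign=-1
⇒ 4πI² = 7605/34969
I = (-1)√(7605/34969/(4π)) = -0.13155370

-0.131554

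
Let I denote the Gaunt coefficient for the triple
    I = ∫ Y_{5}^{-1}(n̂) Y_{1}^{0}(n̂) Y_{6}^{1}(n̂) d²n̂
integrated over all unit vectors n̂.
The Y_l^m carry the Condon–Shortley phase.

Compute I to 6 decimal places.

-0.241725

m-sum 0 ✓  L=12 even ✓  4≤6≤6 ✓
Π(2lᵢ+1) = 11×3×13 = 429
triangle coeff Δ(5,1,6) = 1/858
Σ_t [0,0]: t=0:+1/14400 = 1/14400
(3j)²=6/143 [(5 1 6; 0 0 0)], sign=+1
Σ_t [0,0]: t=0:+1/17280 = 1/17280
(3j)²=35/858 [(5 1 6; -1 0 1)], sign=-1
⇒ 4πI² = 105/143
I = (-1)√(105/143/(4π)) = -0.24172507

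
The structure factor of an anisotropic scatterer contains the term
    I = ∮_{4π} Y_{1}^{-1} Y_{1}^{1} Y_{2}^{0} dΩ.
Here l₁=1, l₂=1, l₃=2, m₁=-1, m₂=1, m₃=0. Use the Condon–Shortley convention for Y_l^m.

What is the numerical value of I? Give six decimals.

m-sum 0 ✓  L=4 even ✓  0≤2≤2 ✓
Π(2lᵢ+1) = 3×3×5 = 45
triangle coeff Δ(1,1,2) = 1/30
Σ_t [0,0]: t=0:+1/1 = 1/1
(3j)²=2/15 [(1 1 2; 0 0 0)], sign=+1
Σ_t [0,0]: t=0:+1/4 = 1/4
(3j)²=1/30 [(1 1 2; -1 1 0)], sign=+1
⇒ 4πI² = 1/5
I = (+1)√(1/5/(4π)) = 0.12615663

0.126157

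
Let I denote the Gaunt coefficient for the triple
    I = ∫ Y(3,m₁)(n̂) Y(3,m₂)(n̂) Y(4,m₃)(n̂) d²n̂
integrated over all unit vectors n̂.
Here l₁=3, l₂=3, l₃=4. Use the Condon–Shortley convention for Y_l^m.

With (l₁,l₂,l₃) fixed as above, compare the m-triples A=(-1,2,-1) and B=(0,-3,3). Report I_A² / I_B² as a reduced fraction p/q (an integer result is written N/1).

l's match ⇒ only the (l;m) 3-j factors differ between A and B.
A: triangle coeff Δ(3,3,4) = 1/34650; Σ_t [1,2]: t=1:−1/144 t=2:+1/48 = 1/72; (3j)²=16/693 [(3 3 4; -1 2 -1)], sign=-1
B: triangle coeff Δ(3,3,4) = 1/34650; Σ_t [0,0]: t=0:+1/288 = 1/288; (3j)²=1/22 [(3 3 4; 0 -3 3)], sign=-1
I_A²/I_B² = (16/693)/(1/22) = 32/63

32/63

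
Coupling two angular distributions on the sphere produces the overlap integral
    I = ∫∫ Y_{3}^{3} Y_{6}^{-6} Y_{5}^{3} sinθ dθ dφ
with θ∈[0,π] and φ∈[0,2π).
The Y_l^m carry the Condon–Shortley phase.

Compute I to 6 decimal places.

-0.119512

m-sum 0 ✓  L=14 even ✓  3≤5≤9 ✓
Π(2lᵢ+1) = 7×13×11 = 1001
triangle coeff Δ(3,6,5) = 1/675675
Σ_t [1,3]: t=1:−1/8640 t=2:+1/2304 t=3:−1/8640 = 7/34560
(3j)²=7/429 [(3 6 5; 0 0 0)], sign=-1
Σ_t [0,0]: t=0:+1/1935360 = 1/1935360
(3j)²=1/91 [(3 6 5; 3 -6 3)], sign=+1
⇒ 4πI² = 7/39
I = (-1)√(7/39/(4π)) = -0.11951207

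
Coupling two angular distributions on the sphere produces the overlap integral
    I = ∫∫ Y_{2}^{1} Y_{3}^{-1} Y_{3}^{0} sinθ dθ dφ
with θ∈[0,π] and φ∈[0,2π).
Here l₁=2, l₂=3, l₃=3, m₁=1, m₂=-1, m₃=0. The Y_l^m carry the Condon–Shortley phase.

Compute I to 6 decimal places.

-0.059471

Rules hold: Σm=0, L=8 even, 1≤3≤5.
N = 5·7·7 = 245
Δ = 2!·2!·4!/9! = 1/3780
Racah Σ t=0..2: t=0:+1/24 t=1:−1/4 t=2:+1/24 = -1/6
⇒ 3j(2 3 3; 0 0 0)² = 4/105, sgn +1
Racah Σ t=0..1: t=0:+1/8 t=1:−1/12 = 1/24
⇒ 3j(2 3 3; 1 -1 0)² = 1/210, sgn -1
4πI² = N·(3j₀)²·(3jₘ)² = 2/45
I = -1·√(0.0444444/4π) = -0.05947080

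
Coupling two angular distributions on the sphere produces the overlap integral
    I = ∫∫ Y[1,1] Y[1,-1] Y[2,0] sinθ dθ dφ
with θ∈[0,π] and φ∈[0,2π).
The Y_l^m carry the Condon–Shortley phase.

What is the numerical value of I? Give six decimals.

0.126157

Checks pass: Σm=0; 4 even; l₃=2∈[0,2].
(2·1+1)(2·1+1)(2·2+1) = 45
Δ: 0! 2! 2! / 5! → 1/30
sum: t=0:+1/1 = 1/1
3j²(1 1 2; 0 0 0) = Δ·Π!·Σ² = 2/15  (sign +1)
sum: t=0:+1/4 = 1/4
3j²(1 1 2; 1 -1 0) = Δ·Π!·Σ² = 1/30  (sign +1)
combine: 4πI² = 45·2/15·1/30 = 1/5
take √, sign +1: I = 0.12615663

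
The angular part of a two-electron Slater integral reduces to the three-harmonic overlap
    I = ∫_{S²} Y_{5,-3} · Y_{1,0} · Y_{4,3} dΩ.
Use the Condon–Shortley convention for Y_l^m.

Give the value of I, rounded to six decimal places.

-0.196426

Checks pass: Σm=0; 10 even; l₃=4∈[4,6].
(2·5+1)(2·1+1)(2·4+1) = 297
Δ: 2! 8! 0! / 11! → 1/495
sum: t=1:−1/576 = -1/576
3j²(5 1 4; 0 0 0) = Δ·Π!·Σ² = 5/99  (sign -1)
sum: t=1:−1/5040 = -1/5040
3j²(5 1 4; -3 0 3) = Δ·Π!·Σ² = 16/495  (sign +1)
combine: 4πI² = 297·5/99·16/495 = 16/33
take √, sign -1: I = -0.19642560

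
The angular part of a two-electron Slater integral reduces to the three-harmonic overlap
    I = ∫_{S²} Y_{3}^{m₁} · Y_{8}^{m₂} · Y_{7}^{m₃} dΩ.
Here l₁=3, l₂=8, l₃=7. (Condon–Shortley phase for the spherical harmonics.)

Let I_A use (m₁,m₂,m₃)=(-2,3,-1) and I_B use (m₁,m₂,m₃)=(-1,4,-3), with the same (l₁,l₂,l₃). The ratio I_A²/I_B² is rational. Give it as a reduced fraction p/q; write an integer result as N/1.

450/6241

l's match ⇒ only the (l;m) 3-j factors differ between A and B.
A: triangle coeff Δ(3,8,7) = 1/5290740; Σ_t [3,4]: t=3:−1/11612160 t=4:+1/14515200 = -1/58060800; (3j)²=55/58786 [(3 8 7; -2 3 -1)], sign=-1
B: triangle coeff Δ(3,8,7) = 1/5290740; Σ_t [2,4]: t=2:+1/58060800 t=3:−1/13063680 t=4:+1/46448640 = -79/2090188800; (3j)²=68651/5290740 [(3 8 7; -1 4 -3)], sign=-1
I_A²/I_B² = (55/58786)/(68651/5290740) = 450/6241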